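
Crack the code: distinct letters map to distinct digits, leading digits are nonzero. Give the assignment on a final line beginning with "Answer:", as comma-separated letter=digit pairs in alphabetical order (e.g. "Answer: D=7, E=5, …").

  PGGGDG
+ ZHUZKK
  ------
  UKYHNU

Step 1. [col 1: G + K ≡ U (mod 10)] several values work for G in column 1 (G + K ≡ U (mod 10), carry-in 0); try G=7. So G=7.
Step 2. [col 1: G + K ≡ U (mod 10)] several values work for K in column 1 (G + K ≡ U (mod 10), carry-in 0); try K=1. So K=1.
Step 3. [col 1: G + K ≡ U (mod 10)] column 1: given G=7, K=1, carry-in 0, and digits 1,7 already taken and all letters distinct, G+K≡U (mod 10) forces U=8 ⇒ U=8.
Step 4. [col 2: D + K ≡ N (mod 10)] several values work for N in column 2 (D + K ≡ N (mod 10), carry-in 0); try N=0 ⇒ N=0.
Step 5. [col 2: D + K ≡ N (mod 10)] in column 2 we have D+K≡N with carry-in 0; given K=1, N=0 and digits 0,1,7,8 already taken and all letters distinct, that pins D to 9, so D=9.
Step 6. [col 3: G + Z ≡ H (mod 10)] several values work for H in column 3 (G + Z ≡ H (mod 10), carry-in 1); try H=3. So H=3.
Step 7. [col 3: G + Z ≡ H (mod 10)] column 3 reads G+Z+carry(1)=H with G=7, H=3; with digits 0,1,3,7,8,9 already taken and all letters distinct, the only value for Z is 5. So Z=5.
Step 8. [col 4: G + U ≡ Y (mod 10)] column 4 reads G+U+carry(1)=Y with G=7, U=8; with digits 0,1,3,5,7,8,9 already taken and all letters distinct, the only value for Y is 6 ⇒ Y=6.
Step 9. [col 6: P + Z ≡ U (mod 10)] column 6: given Z=5, U=8, carry-in 1, and digits 0,1,3,5,6,7,8,9 already taken and all letters distinct, P+Z≡U (mod 10) forces P=2. So P=2.

Answer: D=9, G=7, H=3, K=1, N=0, P=2, U=8, Y=6, Z=5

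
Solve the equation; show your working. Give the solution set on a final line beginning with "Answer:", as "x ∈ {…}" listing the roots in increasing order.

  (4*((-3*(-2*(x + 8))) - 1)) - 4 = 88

Step 1. [(4*((-3*(-2*(x + 8))) - 1)) - 4 = 88] 4 comes off first (add 4). So sub: 4*((-3*(-2*(x + 8))) - 1) = 92.
Step 2. [4*((-3*(-2*(x + 8))) - 1) = 92] LHS = 4·(…); ÷4 both sides ⇒ div: (-3*(-2*(x + 8))) - 1 = 23.
Step 3. [(-3*(-2*(x + 8))) - 1 = 23] peel the -1: add 1 from each side, so sub: -3*(-2*(x + 8)) = 24.
Step 4. [-3*(-2*(x + 8)) = 24] leading coefficient -3: divide by -3 ⇒ div: -2*(x + 8) = -8.
Step 5. [-2*(x + 8) = -8] leading coefficient -2: divide by -2, so div: x + 8 = 4.
Step 6. [x + 8 = 4] subtract 8: x sits inside (… + 8). So sub: x = -4.

Answer: x ∈ {-4}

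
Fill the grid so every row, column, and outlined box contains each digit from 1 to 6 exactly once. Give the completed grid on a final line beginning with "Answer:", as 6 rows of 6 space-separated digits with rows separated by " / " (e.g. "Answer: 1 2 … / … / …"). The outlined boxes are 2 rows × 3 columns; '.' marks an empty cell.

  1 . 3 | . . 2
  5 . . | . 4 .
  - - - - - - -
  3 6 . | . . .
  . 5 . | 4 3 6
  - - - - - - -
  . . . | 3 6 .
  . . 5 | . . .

Step 1. [r4c1∈{2}] r4c1 is down to just 2 ⇒ r4c1=2.
Step 2. [r5c1∈{4}] r5c1 has the single candidate 4. So r5c1=4.
Step 3. [r2c2∈{2}] nothing but 2 survives at r2c2. So r2c2=2.
Step 4. [r5c2∈{1}] r5c2 is down to just 1, so r5c2=1.
Step 5. [r1c4∈{5,6}] in row 1, 6 fits only at r1c4. So r1c4=6.
Step 6. [r3c4∈{1,2,5}] r3c4 is the only open cell in col 4 admitting 5. So r3c4=5.
Step 7. [r3c6∈{1}] r3c6 is down to just 1 ⇒ r3c6=1.
Step 8. [r6c5∈{1,2}] col 5 places 1 nowhere but r6c5, so r6c5=1.
Step 9. [r2c3∈{6}] r2c3's peers cover all but 6 ⇒ r2c3=6.
Step 10. [r5c6∈{5}] nothing but 5 survives at r5c6, so r5c6=5.
Step 11. [r1c2∈{4}] r1c2's peers cover all but 4 ⇒ r1c2=4.
Step 12. [r1c5∈{5}] only 5 remains possible at r1c5 ⇒ r1c5=5.
Step 13. [r6c1∈{6}] r6c1's peers cover all but 6. So r6c1=6.
Step 14. [r2c4∈{1}] nothing but 1 survives at r2c4, so r2c4=1.
Step 15. [r6c6∈{4}] r6c6's peers cover all but 4. So r6c6=4.
Step 16. [r2c6∈{3}] only 3 remains possible at r2c6 ⇒ r2c6=3.
Step 17. [r6c4∈{2}] only 2 remains possible at r6c4 ⇒ r6c4=2.
Step 18. [r3c3∈{4}] r3c3's peers cover all but 4, so r3c3=4.
Step 19. [r6c2∈{3}] nothing but 3 survives at r6c2. So r6c2=3.
Step 20. [r3c5∈{2}] r3c5 has the single candidate 2. So r3c5=2.
Step 21. [r5c3∈{2}] r5c3's peers cover all but 2. So r5c3=2.
Step 22. [r4c3∈{1}] r4c3's peers cover all but 1, so r4c3=1.

Answer: 1 4 3 6 5 2 / 5 2 6 1 4 3 / 3 6 4 5 2 1 / 2 5 1 4 3 6 / 4 1 2 3 6 5 / 6 3 5 2 1 4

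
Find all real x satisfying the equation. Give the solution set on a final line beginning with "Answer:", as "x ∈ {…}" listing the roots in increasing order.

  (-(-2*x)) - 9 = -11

Step 1. [(-(-2*x)) - 9 = -11] peel the -9: add 9 from each side. So sub: -(-2*x) = -2.
Step 2. [-(-2*x) = -2] leading − — multiply by −1 ⇒ neg: -2*x = 2.
Step 3. [-2*x = 2] -2·(inner) — divide through by -2 ⇒ div: x = -1.

Answer: x ∈ {-1}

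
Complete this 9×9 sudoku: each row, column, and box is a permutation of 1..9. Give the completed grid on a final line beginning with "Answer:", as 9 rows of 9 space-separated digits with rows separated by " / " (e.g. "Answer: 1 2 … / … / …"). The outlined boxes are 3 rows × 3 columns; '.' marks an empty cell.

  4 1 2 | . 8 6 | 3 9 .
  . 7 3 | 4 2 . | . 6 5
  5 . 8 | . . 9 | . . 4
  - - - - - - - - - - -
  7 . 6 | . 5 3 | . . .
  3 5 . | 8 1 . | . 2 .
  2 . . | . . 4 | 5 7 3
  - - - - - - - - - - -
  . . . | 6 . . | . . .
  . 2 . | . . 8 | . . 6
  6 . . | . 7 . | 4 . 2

Step 1. [r7c1∈{1,8,9}] in col 1, 8 fits only at r7c1, so r7c1=8.
Step 2. [r8c1∈{1,9}] 1 has one home in col 1: r8c1 ⇒ r8c1=1.
Step 3. [r6c4∈{9}] r6c4 has the single candidate 9 ⇒ r6c4=9.
Step 4. [r3c8∈{1}] only 1 remains possible at r3c8, so r3c8=1.
Step 5. [r5c9∈{9}] r5c9 has the single candidate 9 ⇒ r5c9=9.
Step 6. [r9c4∈{1,3,5}] col 4 places 1 nowhere but r9c4 ⇒ r9c4=1.
Step 7. [r4c2∈{4,8,9}] row 4 places 9 nowhere but r4c2, so r4c2=9.
Step 8. [r7c2∈{3,4}] col 2 places 4 nowhere but r7c2. So r7c2=4.
Step 9. [r9c6∈{5}] nothing but 5 survives at r9c6. So r9c6=5.
Step 10. [r8c4∈{3}] nothing but 3 survives at r8c4, so r8c4=3.
Step 11. [r4c9∈{1,8}] across col 9, 8 lands solely at r4c9 ⇒ r4c9=8.
Step 12. [r1c9∈{7}] nothing but 7 survives at r1c9 ⇒ r1c9=7.
Step 13. [r7c5∈{9}] r7c5 has the single candidate 9 ⇒ r7c5=9.
Step 14. [r7c8∈{3,5}] in row 7, 3 fits only at r7c8, so r7c8=3.
Step 15. [r8c7∈{7,9}] r8c7 is the only open cell in col 7 admitting 9 ⇒ r8c7=9.
Step 16. [r7c7∈{1,7}] col 7 places 7 nowhere but r7c7. So r7c7=7.
Step 17. [r8c8∈{5}] r8c8 has the single candidate 5 ⇒ r8c8=5.
Step 18. [r6c2∈{8}] r6c2 is down to just 8 ⇒ r6c2=8.
Step 19. [r2c1∈{9}] r2c1 is down to just 9 ⇒ r2c1=9.
Step 20. [r9c8∈{8}] nothing but 8 survives at r9c8 ⇒ r9c8=8.
Step 21. [r6c3∈{1}] nothing but 1 survives at r6c3. So r6c3=1.
Step 22. [r3c7∈{2}] only 2 remains possible at r3c7. So r3c7=2.
Step 23. [r9c3∈{9}] only 9 remains possible at r9c3 ⇒ r9c3=9.
Step 24. [r3c5∈{3}] r3c5's peers cover all but 3. So r3c5=3.
Step 25. [r5c7∈{6}] only 6 remains possible at r5c7. So r5c7=6.
Step 26. [r5c6∈{7}] r5c6 is down to just 7. So r5c6=7.
Step 27. [r2c6∈{1}] only 1 remains possible at r2c6 ⇒ r2c6=1.
Step 28. [r8c5∈{4}] only 4 remains possible at r8c5. So r8c5=4.
Step 29. [r2c7∈{8}] only 8 remains possible at r2c7, so r2c7=8.
Step 30. [r6c5∈{6}] r6c5's peers cover all but 6 ⇒ r6c5=6.
Step 31. [r4c8∈{4}] r4c8's peers cover all but 4. So r4c8=4.
Step 32. [r1c4∈{5}] r1c4 is down to just 5, so r1c4=5.
Step 33. [r5c3∈{4}] nothing but 4 survives at r5c3, so r5c3=4.
Step 34. [r4c4∈{2}] only 2 remains possible at r4c4. So r4c4=2.
Step 35. [r4c7∈{1}] only 1 remains possible at r4c7. So r4c7=1.
Step 36. [r7c3∈{5}] r7c3's peers cover all but 5 ⇒ r7c3=5.
Step 37. [r8c3∈{7}] r8c3 is down to just 7, so r8c3=7.
Step 38. [r7c9∈{1}] r7c9's peers cover all but 1 ⇒ r7c9=1.
Step 39. [r9c2∈{3}] r9c2's peers cover all but 3 ⇒ r9c2=3.
Step 40. [r7c6∈{2}] nothing but 2 survives at r7c6 ⇒ r7c6=2.
Step 41. [r3c2∈{6}] only 6 remains possible at r3c2. So r3c2=6.
Step 42. [r3c4∈{7}] r3c4 is down to just 7 ⇒ r3c4=7.

Answer: 4 1 2 5 8 6 3 9 7 / 9 7 3 4 2 1 8 6 5 / 5 6 8 7 3 9 2 1 4 / 7 9 6 2 5 3 1 4 8 / 3 5 4 8 1 7 6 2 9 / 2 8 1 9 6 4 5 7 3 / 8 4 5 6 9 2 7 3 1 / 1 2 7 3 4 8 9 5 6 / 6 3 9 1 7 5 4 8 2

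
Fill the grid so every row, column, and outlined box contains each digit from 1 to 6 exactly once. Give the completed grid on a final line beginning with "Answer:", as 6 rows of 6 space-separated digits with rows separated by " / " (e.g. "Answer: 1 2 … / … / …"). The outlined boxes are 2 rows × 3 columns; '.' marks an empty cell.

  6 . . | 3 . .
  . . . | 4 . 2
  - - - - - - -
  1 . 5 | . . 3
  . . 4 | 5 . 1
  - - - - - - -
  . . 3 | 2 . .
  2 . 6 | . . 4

Step 1. [r2c5∈{1,5,6}] in row 2, 6 fits only at r2c5 ⇒ r2c5=6.
Step 2. [r1c5∈{1,5}] r1c5 is the only open cell in box 2 admitting 1 ⇒ r1c5=1.
Step 3. [r5c5∈{5}] r5c5 has the single candidate 5. So r5c5=5.
Step 4. [r4c2∈{2,3,6}] across row 4, 6 lands solely at r4c2 ⇒ r4c2=6.
Step 5. [r1c2∈{2,4,5}] across row 1, 4 lands solely at r1c2. So r1c2=4.
Step 6. [r2c2∈{1,3,5}] col 2 places 3 nowhere but r2c2. So r2c2=3.
Step 7. [r6c4∈{1}] r6c4 is down to just 1, so r6c4=1.
Step 8. [r3c2∈{2}] only 2 remains possible at r3c2, so r3c2=2.
Step 9. [r4c5∈{2}] r4c5 has the single candidate 2, so r4c5=2.
Step 10. [r5c1∈{4}] nothing but 4 survives at r5c1. So r5c1=4.
Step 11. [r2c1∈{5}] only 5 remains possible at r2c1 ⇒ r2c1=5.
Step 12. [r3c4∈{6}] nothing but 6 survives at r3c4, so r3c4=6.
Step 13. [r1c6∈{5}] r1c6 has the single candidate 5, so r1c6=5.
Step 14. [r6c2∈{5}] only 5 remains possible at r6c2 ⇒ r6c2=5.
Step 15. [r4c1∈{3}] r4c1 is down to just 3 ⇒ r4c1=3.
Step 16. [r1c3∈{2}] nothing but 2 survives at r1c3. So r1c3=2.
Step 17. [r5c2∈{1}] nothing but 1 survives at r5c2, so r5c2=1.
Step 18. [r3c5∈{4}] r3c5 has the single candidate 4 ⇒ r3c5=4.
Step 19. [r2c3∈{1}] only 1 remains possible at r2c3, so r2c3=1.
Step 20. [r6c5∈{3}] only 3 remains possible at r6c5, so r6c5=3.
Step 21. [r5c6∈{6}] r5c6 is down to just 6, so r5c6=6.

Answer: 6 4 2 3 1 5 / 5 3 1 4 6 2 / 1 2 5 6 4 3 / 3 6 4 5 2 1 / 4 1 3 2 5 6 / 2 5 6 1 3 4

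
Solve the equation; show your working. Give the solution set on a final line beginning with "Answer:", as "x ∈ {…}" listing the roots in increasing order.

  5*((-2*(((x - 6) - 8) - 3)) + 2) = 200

Step 1. [5*((-2*(((x - 6) - 8) - 3)) + 2) = 200] leading coefficient 5: divide by 5. So div: (-2*(((x - 6) - 8) - 3)) + 2 = 40.
Step 2. [(-2*(((x - 6) - 8) - 3)) + 2 = 40] -2 divides every term; factor it out. So factor: (((x - 6) - 8) - 3) - 1 = -20.
Step 3. [(((x - 6) - 8) - 3) - 1 = -20] peel the -1: add 1 from each side. So sub: ((x - 6) - 8) - 3 = -19.
Step 4. [((x - 6) - 8) - 3 = -19] add 3: x sits inside (… - 3). So sub: (x - 6) - 8 = -16.
Step 5. [(x - 6) - 8 = -16] add 8: x sits inside (… - 8). So sub: x - 6 = -8.
Step 6. [x - 6 = -8] peel the -6: add 6 from each side ⇒ sub: x = -2.

Answer: x ∈ {-2}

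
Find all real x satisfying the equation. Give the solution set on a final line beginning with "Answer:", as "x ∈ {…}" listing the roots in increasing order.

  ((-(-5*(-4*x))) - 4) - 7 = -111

Step 1. [((-(-5*(-4*x))) - 4) - 7 = -111] -7 is outermost — add 7 both sides. So sub: (-(-5*(-4*x))) - 4 = -104.
Step 2. [(-(-5*(-4*x))) - 4 = -104] the outer -4 inverts by adding 4 ⇒ sub: -(-5*(-4*x)) = -100.
Step 3. [-(-5*(-4*x)) = -100] LHS negated; negate both sides, so neg: -5*(-4*x) = 100.
Step 4. [-5*(-4*x) = 100] LHS = -5·(…); ÷-5 both sides ⇒ div: -4*x = -20.
Step 5. [-4*x = -20] leading coefficient -4: divide by -4, so div: x = 5.

Answer: x ∈ {5}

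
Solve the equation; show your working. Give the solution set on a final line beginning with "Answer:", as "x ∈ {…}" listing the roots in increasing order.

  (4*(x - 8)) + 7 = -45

Step 1. [(4*(x - 8)) + 7 = -45] peel the +7: subtract 7 from each side. So sub: 4*(x - 8) = -52.
Step 2. [4*(x - 8) = -52] LHS = 4·(…); ÷4 both sides ⇒ div: x - 8 = -13.
Step 3. [x - 8 = -13] 8 comes off first (add 8), so sub: x = -5.

Answer: x ∈ {-5}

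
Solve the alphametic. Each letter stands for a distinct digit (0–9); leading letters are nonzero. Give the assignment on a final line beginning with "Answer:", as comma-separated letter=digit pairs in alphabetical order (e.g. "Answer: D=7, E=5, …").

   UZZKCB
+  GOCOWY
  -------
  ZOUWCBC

Step 1. [col 1: B + Y ≡ C (mod 10)] no forcing yet in column 1 (carry-in 0); B=3 is free and consistent — try it ⇒ B=3.
Step 2. [col 1: B + Y ≡ C (mod 10)] C=0 is one option consistent with column 1 (B + Y ≡ C (mod 10), carry-in 0) — take it. So C=0.
Step 3. [col 1: B + Y ≡ C (mod 10)] from column 1 (B=3, C=0, carry-in 0, digits 0,3 already taken and all letters distinct): Y must equal 7 ⇒ Y=7.
Step 4. [Z] Z is the leading digit of a 7-digit sum of two 6-digit numbers; the final carry is exactly 1. So Z=1.
Step 5. [col 2: C + W ≡ B (mod 10)] from column 2 (C=0, B=3, carry-in 1, digits 0,1,3,7 already taken and all letters distinct): W must equal 2 ⇒ W=2.
Step 6. [col 3: K + O ≡ C (mod 10)] K=6 is one option consistent with column 3 (K + O ≡ C (mod 10), carry-in 0) — take it ⇒ K=6.
Step 7. [col 3: K + O ≡ C (mod 10)] in column 3 we have K+O≡C with carry-in 0; given K=6, C=0 and digits 0,1,2,3,6,7 already taken and all letters distinct, that pins O to 4. So O=4.
Step 8. [col 5: Z + O ≡ U (mod 10)] in column 5 we have Z+O≡U with carry-in 0; given Z=1, O=4 and digits 0,1,2,3,4,6,7 already taken and all letters distinct, that pins U to 5 ⇒ U=5.
Step 9. [col 6: U + G ≡ O (mod 10)] from column 6 (U=5, O=4, carry-in 0, digits 0,1,2,3,4,5,6,7 already taken and all letters distinct): G must equal 9. So G=9.

Answer: B=3, C=0, G=9, K=6, O=4, U=5, W=2, Y=7, Z=1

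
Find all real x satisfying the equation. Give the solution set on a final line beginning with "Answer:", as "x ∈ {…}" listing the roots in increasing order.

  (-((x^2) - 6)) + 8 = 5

Step 1. [(-((x^2) - 6)) + 8 = 5] peel the +8: subtract 8 from each side, so sub: -((x^2) - 6) = -3.
Step 2. [-((x^2) - 6) = -3] leading − — multiply by −1, so neg: (x^2) - 6 = 3.
Step 3. [(x^2) - 6 = 3] the outer -6 inverts by adding 6 ⇒ sub: x^2 = 9.
Step 4. [x^2 = 9] LHS squared, RHS 9 ≥ 0: apply √ (±). So sqrt: x = 3 or -3.

Answer: x ∈ {-3, 3}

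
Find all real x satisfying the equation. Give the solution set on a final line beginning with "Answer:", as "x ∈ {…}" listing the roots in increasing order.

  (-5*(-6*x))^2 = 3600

Step 1. [(-5*(-6*x))^2 = 3600] LHS squared, RHS 3600 ≥ 0: apply √ (±). So sqrt: -5*(-6*x) = 60 or -60.
Step 2. [-5*(-6*x) = 60 or -60] LHS = -5·(…); ÷-5 both sides ⇒ div: -6*x = -12 or 12.
Step 3. [-6*x = -12 or 12] -6 out front; divide by -6 ⇒ div: x = 2 or -2.

Answer: x ∈ {-2, 2}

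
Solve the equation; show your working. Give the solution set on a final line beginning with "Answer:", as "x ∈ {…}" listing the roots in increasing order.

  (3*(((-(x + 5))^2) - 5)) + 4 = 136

Step 1. [(3*(((-(x + 5))^2) - 5)) + 4 = 136] +4 is outermost — subtract 4 both sides. So sub: 3*(((-(x + 5))^2) - 5) = 132.
Step 2. [3*(((-(x + 5))^2) - 5) = 132] divide by the outer 3 ⇒ div: ((-(x + 5))^2) - 5 = 44.
Step 3. [((-(x + 5))^2) - 5 = 44] peel the -5: add 5 from each side ⇒ sub: (-(x + 5))^2 = 49.
Step 4. [(-(x + 5))^2 = 49] 49 ≥ 0, LHS is (·)² — take ±√ ⇒ sqrt: -(x + 5) = 7 or -7.
Step 5. [-(x + 5) = 7 or -7] flip signs both sides, so neg: x + 5 = -7 or 7.
Step 6. [x + 5 = -7 or 7] peel the +5: subtract 5 from each side ⇒ sub: x = -12 or 2.

Answer: x ∈ {-12, 2}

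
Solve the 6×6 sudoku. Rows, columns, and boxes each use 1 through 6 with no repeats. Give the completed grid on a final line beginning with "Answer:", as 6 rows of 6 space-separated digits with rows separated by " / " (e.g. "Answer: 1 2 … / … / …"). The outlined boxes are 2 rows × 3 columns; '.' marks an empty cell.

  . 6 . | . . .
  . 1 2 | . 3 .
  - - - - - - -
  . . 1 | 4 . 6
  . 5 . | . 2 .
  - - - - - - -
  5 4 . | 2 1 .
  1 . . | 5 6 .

Step 1. [r6c3∈{3}] r6c3 has the single candidate 3 ⇒ r6c3=3.
Step 2. [r1c5∈{4,5}] across col 5, 4 lands solely at r1c5. So r1c5=4.
Step 3. [r3c2∈{2,3}] in col 2, 3 fits only at r3c2 ⇒ r3c2=3.
Step 4. [r1c4∈{1}] nothing but 1 survives at r1c4 ⇒ r1c4=1.
Step 5. [r4c3∈{4,6}] in col 3, 4 fits only at r4c3 ⇒ r4c3=4.
Step 6. [r4c6∈{1,3}] 1 has one home in row 4: r4c6, so r4c6=1.
Step 7. [r1c6∈{2,5}] 2 has one home in row 1: r1c6, so r1c6=2.
Step 8. [r1c1∈{3}] nothing but 3 survives at r1c1. So r1c1=3.
Step 9. [r5c3∈{6}] r5c3 has the single candidate 6 ⇒ r5c3=6.
Step 10. [r6c6∈{4}] only 4 remains possible at r6c6 ⇒ r6c6=4.
Step 11. [r1c3∈{5}] r1c3 is down to just 5, so r1c3=5.
Step 12. [r2c6∈{5}] nothing but 5 survives at r2c6. So r2c6=5.
Step 13. [r3c5∈{5}] r3c5 is down to just 5. So r3c5=5.
Step 14. [r2c1∈{4}] r2c1's peers cover all but 4, so r2c1=4.
Step 15. [r6c2∈{2}] r6c2's peers cover all but 2 ⇒ r6c2=2.
Step 16. [r5c6∈{3}] r5c6's peers cover all but 3. So r5c6=3.
Step 17. [r2c4∈{6}] r2c4's peers cover all but 6, so r2c4=6.
Step 18. [r4c4∈{3}] only 3 remains possible at r4c4. So r4c4=3.
Step 19. [r4c1∈{6}] nothing but 6 survives at r4c1 ⇒ r4c1=6.
Step 20. [r3c1∈{2}] nothing but 2 survives at r3c1. So r3c1=2.

Answer: 3 6 5 1 4 2 / 4 1 2 6 3 5 / 2 3 1 4 5 6 / 6 5 4 3 2 1 / 5 4 6 2 1 3 / 1 2 3 5 6 4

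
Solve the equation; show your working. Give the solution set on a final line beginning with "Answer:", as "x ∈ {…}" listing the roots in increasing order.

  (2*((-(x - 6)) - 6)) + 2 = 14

Step 1. [(2*((-(x - 6)) - 6)) + 2 = 14] 2 comes off first (subtract 2), so sub: 2*((-(x - 6)) - 6) = 12.
Step 2. [2*((-(x - 6)) - 6) = 12] leading coefficient 2: divide by 2. So div: (-(x - 6)) - 6 = 6.
Step 3. [(-(x - 6)) - 6 = 6] -6 is outermost — add 6 both sides. So sub: -(x - 6) = 12.
Step 4. [-(x - 6) = 12] leading − — multiply by −1, so neg: x - 6 = -12.
Step 5. [x - 6 = -12] -6 is outermost — add 6 both sides, so sub: x = -6.

Answer: x ∈ {-6}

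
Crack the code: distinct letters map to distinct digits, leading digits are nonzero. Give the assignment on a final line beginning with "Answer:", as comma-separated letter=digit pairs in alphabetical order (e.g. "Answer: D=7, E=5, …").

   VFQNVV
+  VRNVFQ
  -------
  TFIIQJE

Step 1. [col 1: V + Q ≡ E (mod 10)] no forcing yet in column 1 (carry-in 0); Q=6 is free and consistent — try it ⇒ Q=6.
Step 2. [col 1: V + Q ≡ E (mod 10)] V=7 is one option consistent with column 1 (V + Q ≡ E (mod 10), carry-in 0) — take it ⇒ V=7.
Step 3. [col 1: V + Q ≡ E (mod 10)] in column 1 we have V+Q≡E with carry-in 0; given V=7, Q=6 and digits 6,7 already taken and all letters distinct, that pins E to 3, so E=3.
Step 4. [col 2: V + F ≡ J (mod 10)] J=2 is one option consistent with column 2 (V + F ≡ J (mod 10), carry-in 1) — take it, so J=2.
Step 5. [T] T is the leading digit of a 7-digit sum of two 6-digit numbers; the final carry is exactly 1. So T=1.
Step 6. [col 2: V + F ≡ J (mod 10)] in column 2 we have V+F≡J with carry-in 1; given V=7, J=2 and digits 1,2,3,6,7 already taken and all letters distinct, that pins F to 4 ⇒ F=4.
Step 7. [col 3: N + V ≡ Q (mod 10)] from column 3 (V=7, Q=6, carry-in 1, digits 1,2,3,4,6,7 already taken and all letters distinct): N must equal 8. So N=8.
Step 8. [col 4: Q + N ≡ I (mod 10)] column 4: given Q=6, N=8, carry-in 1, and digits 1,2,3,4,6,7,8 already taken and all letters distinct, Q+N≡I (mod 10) forces I=5 ⇒ I=5.
Step 9. [col 5: F + R ≡ I (mod 10)] in column 5 we have F+R≡I with carry-in 1; given F=4, I=5 and digits 1,2,3,4,5,6,7,8 already taken and all letters distinct, that pins R to 0 ⇒ R=0.

Answer: E=3, F=4, I=5, J=2, N=8, Q=6, R=0, T=1, V=7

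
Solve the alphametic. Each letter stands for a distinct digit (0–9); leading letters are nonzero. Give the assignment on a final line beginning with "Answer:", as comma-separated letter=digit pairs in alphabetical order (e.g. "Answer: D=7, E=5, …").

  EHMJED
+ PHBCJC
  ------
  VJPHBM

Step 1. [col 1: D + C ≡ M (mod 10)] no forcing yet in column 1 (carry-in 0); D=1 is free and consistent — try it, so D=1.
Step 2. [col 1: D + C ≡ M (mod 10)] several values work for M in column 1 (D + C ≡ M (mod 10), carry-in 0); try M=6 ⇒ M=6.
Step 3. [col 1: D + C ≡ M (mod 10)] from column 1 (D=1, M=6, carry-in 0, digits 1,6 already taken and all letters distinct): C must equal 5 ⇒ C=5.
Step 4. [col 2: E + J ≡ B (mod 10)] several values work for B in column 2 (E + J ≡ B (mod 10), carry-in 0); try B=0 ⇒ B=0.
Step 5. [col 2: E + J ≡ B (mod 10)] E=2 is one option consistent with column 2 (E + J ≡ B (mod 10), carry-in 0) — take it ⇒ E=2.
Step 6. [col 2: E + J ≡ B (mod 10)] from column 2 (E=2, B=0, carry-in 0, digits 0,1,2,5,6 already taken and all letters distinct): J must equal 8. So J=8.
Step 7. [col 3: J + C ≡ H (mod 10)] column 3: given J=8, C=5, carry-in 1, and digits 0,1,2,5,6,8 already taken and all letters distinct, J+C≡H (mod 10) forces H=4, so H=4.
Step 8. [col 4: M + B ≡ P (mod 10)] from column 4 (M=6, B=0, carry-in 1, digits 0,1,2,4,5,6,8 already taken and all letters distinct): P must equal 7. So P=7.
Step 9. [col 6: E + P ≡ V (mod 10)] column 6 reads E+P+carry(0)=V with E=2, P=7; with digits 0,1,2,4,5,6,7,8 already taken and all letters distinct, the only value for V is 9, so V=9.

Answer: B=0, C=5, D=1, E=2, H=4, J=8, M=6, P=7, V=9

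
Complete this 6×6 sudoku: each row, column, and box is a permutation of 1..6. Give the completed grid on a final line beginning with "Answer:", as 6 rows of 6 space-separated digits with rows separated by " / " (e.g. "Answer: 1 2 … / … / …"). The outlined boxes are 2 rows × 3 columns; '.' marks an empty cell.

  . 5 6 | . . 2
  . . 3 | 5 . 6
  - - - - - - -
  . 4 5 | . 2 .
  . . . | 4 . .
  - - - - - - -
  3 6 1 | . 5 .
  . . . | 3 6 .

Step 1. [r6c2∈{2}] nothing but 2 survives at r6c2, so r6c2=2.
Step 2. [r2c2∈{1}] r2c2's peers cover all but 1. So r2c2=1.
Step 3. [r1c5∈{1,3,4}] r1c5 is the only open cell in row 1 admitting 3. So r1c5=3.
Step 4. [r4c5∈{1}] only 1 remains possible at r4c5. So r4c5=1.
Step 5. [r4c1∈{2,6}] in row 4, 6 fits only at r4c1. So r4c1=6.
Step 6. [r1c1∈{4}] r1c1 has the single candidate 4. So r1c1=4.
Step 7. [r6c3∈{4}] only 4 remains possible at r6c3 ⇒ r6c3=4.
Step 8. [r3c6∈{3}] r3c6 is down to just 3 ⇒ r3c6=3.
Step 9. [r2c5∈{4}] r2c5 has the single candidate 4 ⇒ r2c5=4.
Step 10. [r6c1∈{5}] nothing but 5 survives at r6c1 ⇒ r6c1=5.
Step 11. [r4c2∈{3}] r4c2 is down to just 3, so r4c2=3.
Step 12. [r6c6∈{1}] only 1 remains possible at r6c6 ⇒ r6c6=1.
Step 13. [r3c1∈{1}] r3c1 has the single candidate 1, so r3c1=1.
Step 14. [r3c4∈{6}] r3c4 has the single candidate 6. So r3c4=6.
Step 15. [r5c6∈{4}] r5c6 is down to just 4, so r5c6=4.
Step 16. [r4c6∈{5}] nothing but 5 survives at r4c6, so r4c6=5.
Step 17. [r1c4∈{1}] only 1 remains possible at r1c4 ⇒ r1c4=1.
Step 18. [r5c4∈{2}] only 2 remains possible at r5c4 ⇒ r5c4=2.
Step 19. [r2c1∈{2}] only 2 remains possible at r2c1. So r2c1=2.
Step 20. [r4c3∈{2}] r4c3 has the single candidate 2, so r4c3=2.

Answer: 4 5 6 1 3 2 / 2 1 3 5 4 6 / 1 4 5 6 2 3 / 6 3 2 4 1 5 / 3 6 1 2 5 4 / 5 2 4 3 6 1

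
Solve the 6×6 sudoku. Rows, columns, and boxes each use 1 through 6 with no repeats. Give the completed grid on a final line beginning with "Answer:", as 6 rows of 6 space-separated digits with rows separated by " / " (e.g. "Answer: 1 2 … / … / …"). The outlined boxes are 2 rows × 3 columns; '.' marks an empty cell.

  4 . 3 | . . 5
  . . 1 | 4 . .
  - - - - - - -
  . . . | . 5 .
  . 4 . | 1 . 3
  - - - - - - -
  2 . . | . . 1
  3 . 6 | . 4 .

Step 1. [r3c3∈{2}] only 2 remains possible at r3c3. So r3c3=2.
Step 2. [r3c4∈{6}] r3c4 is down to just 6 ⇒ r3c4=6.
Step 3. [r1c4∈{2}] r1c4's peers cover all but 2. So r1c4=2.
Step 4. [r2c6∈{6}] nothing but 6 survives at r2c6 ⇒ r2c6=6.
Step 5. [r5c2∈{5}] only 5 remains possible at r5c2 ⇒ r5c2=5.
Step 6. [r4c3∈{5}] r4c3 has the single candidate 5, so r4c3=5.
Step 7. [r2c5∈{3}] nothing but 3 survives at r2c5, so r2c5=3.
Step 8. [r3c2∈{1,3}] r3c2 is the only open cell in row 3 admitting 3 ⇒ r3c2=3.
Step 9. [r5c5∈{6}] nothing but 6 survives at r5c5, so r5c5=6.
Step 10. [r1c5∈{1}] nothing but 1 survives at r1c5, so r1c5=1.
Step 11. [r4c1∈{6}] r4c1 has the single candidate 6 ⇒ r4c1=6.
Step 12. [r5c4∈{3}] r5c4's peers cover all but 3 ⇒ r5c4=3.
Step 13. [r2c1∈{5}] r2c1 is down to just 5 ⇒ r2c1=5.
Step 14. [r4c5∈{2}] nothing but 2 survives at r4c5, so r4c5=2.
Step 15. [r3c1∈{1}] only 1 remains possible at r3c1 ⇒ r3c1=1.
Step 16. [r3c6∈{4}] nothing but 4 survives at r3c6. So r3c6=4.
Step 17. [r2c2∈{2}] nothing but 2 survives at r2c2 ⇒ r2c2=2.
Step 18. [r5c3∈{4}] r5c3's peers cover all but 4. So r5c3=4.
Step 19. [r6c6∈{2}] nothing but 2 survives at r6c6. So r6c6=2.
Step 20. [r6c2∈{1}] only 1 remains possible at r6c2, so r6c2=1.
Step 21. [r6c4∈{5}] r6c4 has the single candidate 5, so r6c4=5.
Step 22. [r1c2∈{6}] nothing but 6 survives at r1c2. So r1c2=6.

Answer: 4 6 3 2 1 5 / 5 2 1 4 3 6 / 1 3 2 6 5 4 / 6 4 5 1 2 3 / 2 5 4 3 6 1 / 3 1 6 5 4 2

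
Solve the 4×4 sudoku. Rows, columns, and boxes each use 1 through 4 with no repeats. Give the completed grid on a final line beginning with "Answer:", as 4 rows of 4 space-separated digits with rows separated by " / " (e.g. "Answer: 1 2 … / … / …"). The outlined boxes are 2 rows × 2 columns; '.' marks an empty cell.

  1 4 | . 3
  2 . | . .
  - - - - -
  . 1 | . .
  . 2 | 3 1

Step 1. [r2c4∈{4}] nothing but 4 survives at r2c4 ⇒ r2c4=4.
Step 2. [r3c3∈{2,4}] in col 3, 4 fits only at r3c3 ⇒ r3c3=4.
Step 3. [r1c3∈{2}] r1c3 has the single candidate 2. So r1c3=2.
Step 4. [r3c4∈{2}] nothing but 2 survives at r3c4. So r3c4=2.
Step 5. [r4c1∈{4}] r4c1 has the single candidate 4, so r4c1=4.
Step 6. [r2c2∈{3}] r2c2 is down to just 3, so r2c2=3.
Step 7. [r3c1∈{3}] r3c1 has the single candidate 3. So r3c1=3.
Step 8. [r2c3∈{1}] r2c3 is down to just 1 ⇒ r2c3=1.

Answer: 1 4 2 3 / 2 3 1 4 / 3 1 4 2 / 4 2 3 1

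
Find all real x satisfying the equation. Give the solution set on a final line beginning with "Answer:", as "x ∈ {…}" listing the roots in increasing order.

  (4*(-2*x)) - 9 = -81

Step 1. [(4*(-2*x)) - 9 = -81] peel the -9: add 9 from each side ⇒ sub: 4*(-2*x) = -72.
Step 2. [4*(-2*x) = -72] leading coefficient 4: divide by 4. So div: -2*x = -18.
Step 3. [-2*x = -18] divide by the outer -2 ⇒ div: x = 9.

Answer: x ∈ {9}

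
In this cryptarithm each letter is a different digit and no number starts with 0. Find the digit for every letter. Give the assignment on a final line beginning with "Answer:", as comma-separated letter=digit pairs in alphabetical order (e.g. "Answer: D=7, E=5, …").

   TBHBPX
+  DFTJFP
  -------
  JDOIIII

Step 1. [J] the sum has 7 digits but both addends have 6; that extra leading digit J is the final carry, namely 1. So J=1.
Step 2. [col 1: X + P ≡ I (mod 10)] several values work for P in column 1 (X + P ≡ I (mod 10), carry-in 0); try P=6. So P=6.
Step 3. [col 1: X + P ≡ I (mod 10)] no forcing yet in column 1 (carry-in 0); I=4 is free and consistent — try it, so I=4.
Step 4. [col 1: X + P ≡ I (mod 10)] column 1 reads X+P+carry(0)=I with P=6, I=4; with digits 1,4,6 already taken and all letters distinct, the only value for X is 8 ⇒ X=8.
Step 5. [col 2: P + F ≡ I (mod 10)] column 2: given P=6, I=4, carry-in 1, and digits 1,4,6,8 already taken and all letters distinct, P+F≡I (mod 10) forces F=7. So F=7.
Step 6. [col 3: B + J ≡ I (mod 10)] from column 3 (J=1, I=4, carry-in 1, digits 1,4,6,7,8 already taken and all letters distinct): B must equal 2, so B=2.
Step 7. [col 4: H + T ≡ I (mod 10)] several values work for H in column 4 (H + T ≡ I (mod 10), carry-in 0); try H=5 ⇒ H=5.
Step 8. [col 4: H + T ≡ I (mod 10)] column 4: given H=5, I=4, carry-in 0, and digits 1,2,4,5,6,7,8 already taken and all letters distinct, H+T≡I (mod 10) forces T=9 ⇒ T=9.
Step 9. [col 5: B + F ≡ O (mod 10)] in column 5 we have B+F≡O with carry-in 1; given B=2, F=7 and digits 1,2,4,5,6,7,8,9 already taken and all letters distinct, that pins O to 0. So O=0.
Step 10. [col 6: T + D ≡ D (mod 10)] column 6: given T=9, carry-in 1, and digits 0,1,2,4,5,6,7,8,9 already taken and all letters distinct, T+D≡D (mod 10) forces D=3 ⇒ D=3.

Answer: B=2, D=3, F=7, H=5, I=4, J=1, O=0, P=6, T=9, X=8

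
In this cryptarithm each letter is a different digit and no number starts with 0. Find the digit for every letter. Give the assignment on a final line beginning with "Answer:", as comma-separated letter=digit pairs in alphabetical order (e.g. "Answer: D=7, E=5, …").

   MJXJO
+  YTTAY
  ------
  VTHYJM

Step 1. [V] V is the leading digit of a 6-digit sum of two 5-digit numbers; the final carry is exactly 1 ⇒ V=1.
Step 2. [col 1: O + Y ≡ M (mod 10)] O=7 is one option consistent with column 1 (O + Y ≡ M (mod 10), carry-in 0) — take it, so O=7.
Step 3. [col 1: O + Y ≡ M (mod 10)] Y=8 is one option consistent with column 1 (O + Y ≡ M (mod 10), carry-in 0) — take it. So Y=8.
Step 4. [col 1: O + Y ≡ M (mod 10)] from column 1 (O=7, Y=8, carry-in 0, digits 1,7,8 already taken and all letters distinct): M must equal 5. So M=5.
Step 5. [col 2: J + A ≡ J (mod 10)] in column 2 we have J+A≡J with carry-in 1; given nothing yet and digits 1,5,7,8 already taken and all letters distinct, that pins A to 9. So A=9.
Step 6. [col 2: J + A ≡ J (mod 10)] no forcing yet in column 2 (carry-in 1); J=6 is free and consistent — try it, so J=6.
Step 7. [col 3: X + T ≡ Y (mod 10)] X=3 is one option consistent with column 3 (X + T ≡ Y (mod 10), carry-in 1) — take it, so X=3.
Step 8. [col 3: X + T ≡ Y (mod 10)] column 3 reads X+T+carry(1)=Y with X=3, Y=8; with digits 1,3,5,6,7,8,9 already taken and all letters distinct, the only value for T is 4. So T=4.
Step 9. [col 4: J + T ≡ H (mod 10)] column 4 reads J+T+carry(0)=H with J=6, T=4; with digits 1,3,4,5,6,7,8,9 already taken and all letters distinct, the only value for H is 0, so H=0.

Answer: A=9, H=0, J=6, M=5, O=7, T=4, V=1, X=3, Y=8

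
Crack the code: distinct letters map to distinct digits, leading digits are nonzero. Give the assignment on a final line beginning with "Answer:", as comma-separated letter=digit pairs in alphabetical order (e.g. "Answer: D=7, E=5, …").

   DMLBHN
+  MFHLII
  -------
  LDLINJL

Step 1. [col 1: N + I ≡ L (mod 10)] several values work for L in column 1 (N + I ≡ L (mod 10), carry-in 0); try L=1. So L=1.
Step 2. [col 1: N + I ≡ L (mod 10)] no forcing yet in column 1 (carry-in 0); N=7 is free and consistent — try it. So N=7.
Step 3. [col 1: N + I ≡ L (mod 10)] column 1: given N=7, L=1, carry-in 0, and digits 1,7 already taken and all letters distinct, N+I≡L (mod 10) forces I=4. So I=4.
Step 4. [col 2: H + I ≡ J (mod 10)] column 2 (H + I ≡ J (mod 10), carry-in 1) doesn't pin H yet; pick H=3 and continue, so H=3.
Step 5. [col 2: H + I ≡ J (mod 10)] column 2 reads H+I+carry(1)=J with H=3, I=4; with digits 1,3,4,7 already taken and all letters distinct, the only value for J is 8. So J=8.
Step 6. [col 3: B + L ≡ N (mod 10)] column 3 reads B+L+carry(0)=N with L=1, N=7; with digits 1,3,4,7,8 already taken and all letters distinct, the only value for B is 6 ⇒ B=6.
Step 7. [col 5: M + F ≡ L (mod 10)] no forcing yet in column 5 (carry-in 0); M=9 is free and consistent — try it ⇒ M=9.
Step 8. [col 5: M + F ≡ L (mod 10)] from column 5 (M=9, L=1, carry-in 0, digits 1,3,4,6,7,8,9 already taken and all letters distinct): F must equal 2 ⇒ F=2.
Step 9. [col 6: D + M ≡ D (mod 10)] no forcing yet in column 6 (carry-in 1); D=5 is free and consistent — try it ⇒ D=5.

Answer: B=6, D=5, F=2, H=3, I=4, J=8, L=1, M=9, N=7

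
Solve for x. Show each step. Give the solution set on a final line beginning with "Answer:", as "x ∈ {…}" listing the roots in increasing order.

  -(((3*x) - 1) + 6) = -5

Step 1. [-(((3*x) - 1) + 6) = -5] flip signs both sides, so neg: ((3*x) - 1) + 6 = 5.
Step 2. [((3*x) - 1) + 6 = 5] +6 is outermost — subtract 6 both sides ⇒ sub: (3*x) - 1 = -1.
Step 3. [(3*x) - 1 = -1] 1 comes off first (add 1), so sub: 3*x = 0.
Step 4. [3*x = 0] 3 out front; divide by 3, so div: x = 0.

Answer: x ∈ {0}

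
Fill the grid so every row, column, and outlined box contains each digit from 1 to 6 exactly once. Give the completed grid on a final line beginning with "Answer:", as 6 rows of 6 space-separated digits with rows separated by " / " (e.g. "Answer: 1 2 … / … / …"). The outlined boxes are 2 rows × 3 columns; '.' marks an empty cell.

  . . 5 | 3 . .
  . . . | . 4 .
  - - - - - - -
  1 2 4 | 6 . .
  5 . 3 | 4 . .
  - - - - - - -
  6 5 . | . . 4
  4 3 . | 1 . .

Step 1. [r2c3∈{1,2,6}] 6 has one home in col 3: r2c3, so r2c3=6.
Step 2. [r5c4∈{2}] r5c4 has the single candidate 2, so r5c4=2.
Step 3. [r1c1∈{2}] r1c1 is down to just 2. So r1c1=2.
Step 4. [r2c6∈{1,2,5}] 2 has one home in row 2: r2c6, so r2c6=2.
Step 5. [r4c6∈{1}] r4c6 is down to just 1 ⇒ r4c6=1.
Step 6. [r3c6∈{3,5}] across col 6, 3 lands solely at r3c6 ⇒ r3c6=3.
Step 7. [r1c6∈{6}] nothing but 6 survives at r1c6, so r1c6=6.
Step 8. [r2c2∈{1}] only 1 remains possible at r2c2 ⇒ r2c2=1.
Step 9. [r6c5∈{5,6}] r6c5 is the only open cell in row 6 admitting 6. So r6c5=6.
Step 10. [r6c6∈{5}] r6c6 is down to just 5, so r6c6=5.
Step 11. [r5c5∈{3}] r5c5 is down to just 3 ⇒ r5c5=3.
Step 12. [r4c5∈{2}] only 2 remains possible at r4c5. So r4c5=2.
Step 13. [r4c2∈{6}] r4c2 has the single candidate 6. So r4c2=6.
Step 14. [r6c3∈{2}] r6c3 has the single candidate 2 ⇒ r6c3=2.
Step 15. [r2c4∈{5}] r2c4's peers cover all but 5, so r2c4=5.
Step 16. [r2c1∈{3}] r2c1 is down to just 3. So r2c1=3.
Step 17. [r1c2∈{4}] r1c2 is down to just 4. So r1c2=4.
Step 18. [r5c3∈{1}] r5c3's peers cover all but 1, so r5c3=1.
Step 19. [r1c5∈{1}] nothing but 1 survives at r1c5, so r1c5=1.
Step 20. [r3c5∈{5}] nothing but 5 survives at r3c5 ⇒ r3c5=5.

Answer: 2 4 5 3 1 6 / 3 1 6 5 4 2 / 1 2 4 6 5 3 / 5 6 3 4 2 1 / 6 5 1 2 3 4 / 4 3 2 1 6 5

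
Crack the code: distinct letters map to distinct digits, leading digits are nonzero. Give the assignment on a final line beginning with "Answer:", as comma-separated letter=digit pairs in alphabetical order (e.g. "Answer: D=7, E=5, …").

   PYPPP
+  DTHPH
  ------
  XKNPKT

Step 1. [col 1: P + H ≡ T (mod 10)] no forcing yet in column 1 (carry-in 0); P=6 is free and consistent — try it. So P=6.
Step 2. [X] X is the leading digit of a 6-digit sum of two 5-digit numbers; the final carry is exactly 1. So X=1.
Step 3. [col 1: P + H ≡ T (mod 10)] H=9 is one option consistent with column 1 (P + H ≡ T (mod 10), carry-in 0) — take it. So H=9.
Step 4. [col 1: P + H ≡ T (mod 10)] from column 1 (P=6, H=9, carry-in 0, digits 1,6,9 already taken and all letters distinct): T must equal 5, so T=5.
Step 5. [col 2: P + P ≡ K (mod 10)] in column 2 we have P+P≡K with carry-in 1; given P=6 and digits 1,5,6,9 already taken and all letters distinct, that pins K to 3, so K=3.
Step 6. [col 4: Y + T ≡ N (mod 10)] Y=2 is one option consistent with column 4 (Y + T ≡ N (mod 10), carry-in 1) — take it ⇒ Y=2.
Step 7. [col 4: Y + T ≡ N (mod 10)] in column 4 we have Y+T≡N with carry-in 1; given Y=2, T=5 and digits 1,2,3,5,6,9 already taken and all letters distinct, that pins N to 8. So N=8.
Step 8. [col 5: P + D ≡ K (mod 10)] in column 5 we have P+D≡K with carry-in 0; given P=6, K=3 and digits 1,2,3,5,6,8,9 already taken and all letters distinct, that pins D to 7 ⇒ D=7.

Answer: D=7, H=9, K=3, N=8, P=6, T=5, X=1, Y=2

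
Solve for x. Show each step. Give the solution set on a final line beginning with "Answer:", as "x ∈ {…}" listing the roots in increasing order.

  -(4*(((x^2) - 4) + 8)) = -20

Step 1. [-(4*(((x^2) - 4) + 8)) = -20] flip signs both sides, so neg: 4*(((x^2) - 4) + 8) = 20.
Step 2. [4*(((x^2) - 4) + 8) = 20] 4 out front; divide by 4. So div: ((x^2) - 4) + 8 = 5.
Step 3. [((x^2) - 4) + 8 = 5] subtract 8: x sits inside (… + 8), so sub: (x^2) - 4 = -3.
Step 4. [(x^2) - 4 = -3] 4 comes off first (add 4). So sub: x^2 = 1.
Step 5. [x^2 = 1] √ both sides: 1 ≥ 0 gives two branches ⇒ sqrt: x = 1 or -1.

Answer: x ∈ {-1, 1}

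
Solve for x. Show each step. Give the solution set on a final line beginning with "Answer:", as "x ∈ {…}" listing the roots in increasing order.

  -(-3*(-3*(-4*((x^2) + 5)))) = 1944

Step 1. [-(-3*(-3*(-4*((x^2) + 5)))) = 1944] leading − — multiply by −1 ⇒ neg: -3*(-3*(-4*((x^2) + 5))) = -1944.
Step 2. [-3*(-3*(-4*((x^2) + 5))) = -1944] -3 out front; divide by -3 ⇒ div: -3*(-4*((x^2) + 5)) = 648.
Step 3. [-3*(-4*((x^2) + 5)) = 648] divide by the outer -3, so div: -4*((x^2) + 5) = -216.
Step 4. [-4*((x^2) + 5) = -216] LHS = -4·(…); ÷-4 both sides. So div: (x^2) + 5 = 54.
Step 5. [(x^2) + 5 = 54] peel the +5: subtract 5 from each side, so sub: x^2 = 49.
Step 6. [x^2 = 49] LHS squared, RHS 49 ≥ 0: apply √ (±), so sqrt: x = 7 or -7.

Answer: x ∈ {-7, 7}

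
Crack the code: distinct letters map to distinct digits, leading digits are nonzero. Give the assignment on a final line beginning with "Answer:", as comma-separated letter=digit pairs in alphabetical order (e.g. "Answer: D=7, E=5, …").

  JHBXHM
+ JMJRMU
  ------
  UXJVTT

Step 1. [col 1: M + U ≡ T (mod 10)] several values work for T in column 1 (M + U ≡ T (mod 10), carry-in 0); try T=2 ⇒ T=2.
Step 2. [col 1: M + U ≡ T (mod 10)] no forcing yet in column 1 (carry-in 0); U=9 is free and consistent — try it. So U=9.
Step 3. [col 1: M + U ≡ T (mod 10)] column 1: given U=9, T=2, carry-in 0, and digits 2,9 already taken and all letters distinct, M+U≡T (mod 10) forces M=3 ⇒ M=3.
Step 4. [col 2: H + M ≡ T (mod 10)] column 2 reads H+M+carry(1)=T with M=3, T=2; with digits 2,3,9 already taken and all letters distinct, the only value for H is 8, so H=8.
Step 5. [col 3: X + R ≡ V (mod 10)] no forcing yet in column 3 (carry-in 1); V=7 is free and consistent — try it. So V=7.
Step 6. [col 3: X + R ≡ V (mod 10)] several values work for R in column 3 (X + R ≡ V (mod 10), carry-in 1); try R=5 ⇒ R=5.
Step 7. [col 3: X + R ≡ V (mod 10)] column 3: given R=5, V=7, carry-in 1, and digits 2,3,5,7,8,9 already taken and all letters distinct, X+R≡V (mod 10) forces X=1, so X=1.
Step 8. [col 4: B + J ≡ J (mod 10)] in column 4 we have B+J≡J with carry-in 0; given nothing yet and digits 1,2,3,5,7,8,9 already taken and all letters distinct, that pins B to 0 ⇒ B=0.
Step 9. [col 4: B + J ≡ J (mod 10)] J=4 is one option consistent with column 4 (B + J ≡ J (mod 10), carry-in 0) — take it ⇒ J=4.

Answer: B=0, H=8, J=4, M=3, R=5, T=2, U=9, V=7, X=1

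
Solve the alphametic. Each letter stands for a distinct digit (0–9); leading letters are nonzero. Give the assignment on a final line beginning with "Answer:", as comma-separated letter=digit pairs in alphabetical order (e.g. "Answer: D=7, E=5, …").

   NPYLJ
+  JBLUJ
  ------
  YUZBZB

Step 1. [Y] Y is the leading digit of a 6-digit sum of two 5-digit numbers; the final carry is exactly 1, so Y=1.
Step 2. [col 1: J + J ≡ B (mod 10)] column 1 (J + J ≡ B (mod 10), carry-in 0) doesn't pin J yet; pick J=5 and continue ⇒ J=5.
Step 3. [col 1: J + J ≡ B (mod 10)] from column 1 (J=5, carry-in 0, digits 1,5 already taken and all letters distinct): B must equal 0. So B=0.
Step 4. [col 2: L + U ≡ Z (mod 10)] no forcing yet in column 2 (carry-in 1); Z=3 is free and consistent — try it ⇒ Z=3.
Step 5. [col 2: L + U ≡ Z (mod 10)] several values work for L in column 2 (L + U ≡ Z (mod 10), carry-in 1); try L=8. So L=8.
Step 6. [col 2: L + U ≡ Z (mod 10)] in column 2 we have L+U≡Z with carry-in 1; given L=8, Z=3 and digits 0,1,3,5,8 already taken and all letters distinct, that pins U to 4, so U=4.
Step 7. [col 4: P + B ≡ Z (mod 10)] in column 4 we have P+B≡Z with carry-in 1; given B=0, Z=3 and digits 0,1,3,4,5,8 already taken and all letters distinct, that pins P to 2. So P=2.
Step 8. [col 5: N + J ≡ U (mod 10)] column 5 reads N+J+carry(0)=U with J=5, U=4; with digits 0,1,2,3,4,5,8 already taken and all letters distinct, the only value for N is 9. So N=9.

Answer: B=0, J=5, L=8, N=9, P=2, U=4, Y=1, Z=3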